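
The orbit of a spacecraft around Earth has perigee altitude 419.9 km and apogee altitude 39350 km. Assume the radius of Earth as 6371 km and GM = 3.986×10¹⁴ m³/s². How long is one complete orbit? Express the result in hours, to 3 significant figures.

T ≈ 11.8 hours

r_p = 6371 + 419.9 = 6790.9 km = 6.7909×10⁶ m.
r_a = 6371 + 39350 = 45721 km = 4.5721×10⁷ m.
Semi-major axis a = (r_p + r_a)/2 = (6790.9 + 45721)/2 = 26256 km = 2.626×10⁷ m.
By Kepler's third law T = 2π√(a³/μ) = 2π × 6.739×10³ = 4.234×10⁴ s.
= 11.76 hours.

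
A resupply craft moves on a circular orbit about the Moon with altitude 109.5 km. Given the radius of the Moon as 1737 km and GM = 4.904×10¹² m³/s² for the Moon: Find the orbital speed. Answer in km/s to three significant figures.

v ≈ 1.63 km/s

r = 1737 + 109.5 = 1846.5 km = 1.8465×10⁶ m.
For a circular orbit v = √(μ/r) = √(4.904×10¹² / 1.846×10⁶) = √(2.656×10⁶) = 1630 m/s.
That is 1.630 km/s.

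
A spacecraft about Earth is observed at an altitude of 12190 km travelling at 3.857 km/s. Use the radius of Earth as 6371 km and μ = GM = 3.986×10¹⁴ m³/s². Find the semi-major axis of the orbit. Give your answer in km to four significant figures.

r = 6371 + 12190 = 18561 km = 1.856×10⁷ m.
Specific orbital energy ε = v²/2 − μ/r = (3857)²/2 − 3.986×10¹⁴/1.856×10⁷ = -1.404×10⁷ J/kg.
Since ε = −μ/(2a), a = −μ/(2ε) = 1.420×10⁷ m = 14198 km.

a ≈ 14200 km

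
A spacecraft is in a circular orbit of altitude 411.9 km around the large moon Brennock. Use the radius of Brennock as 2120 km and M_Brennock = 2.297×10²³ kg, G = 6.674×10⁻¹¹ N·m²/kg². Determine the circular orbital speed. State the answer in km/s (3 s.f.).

μ = GM = 6.674×10⁻¹¹ × 2.297×10²³ = 1.533×10¹³ m³/s².
r = 2120 + 411.9 = 2531.9 km = 2.5319×10⁶ m.
For a circular orbit v = √(μ/r) = √(1.533×10¹³ / 2.532×10⁶) = √(6.055×10⁶) = 2461 m/s.
That is 2.461 km/s.

v ≈ 2.46 km/s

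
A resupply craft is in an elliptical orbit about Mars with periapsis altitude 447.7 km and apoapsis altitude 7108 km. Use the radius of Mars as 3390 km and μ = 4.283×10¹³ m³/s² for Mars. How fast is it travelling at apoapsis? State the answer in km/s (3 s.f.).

r_p = 3390 + 447.7 = 3837.7 km = 3.8377×10⁶ m.
r_a = 3390 + 7108 = 10498 km = 1.0498×10⁷ m.
Semi-major axis a = (r_p + r_a)/2 = 7167.9 km = 7.168×10⁶ m.
Vis-viva: v² = μ(2/r − 1/a) = 4.283×10¹³ × (1.905×10⁻⁷ − 1.395×10⁻⁷) = 2.184×10⁶ m²/s².
v = 1478 m/s = 1.478 km/s.

v ≈ 1.48 km/s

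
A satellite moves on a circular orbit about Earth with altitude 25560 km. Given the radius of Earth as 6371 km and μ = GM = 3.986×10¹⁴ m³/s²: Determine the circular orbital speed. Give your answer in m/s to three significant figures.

r = 6371 + 25560 = 31931 km = 3.1931×10⁷ m.
For a circular orbit v = √(μ/r) = √(3.986×10¹⁴ / 3.193×10⁷) = √(1.248×10⁷) = 3533 m/s.

v ≈ 3530 m/s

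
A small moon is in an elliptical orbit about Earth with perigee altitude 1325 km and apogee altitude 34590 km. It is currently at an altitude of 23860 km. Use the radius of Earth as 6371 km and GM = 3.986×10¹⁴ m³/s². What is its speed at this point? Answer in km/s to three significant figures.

r_p = 6371 + 1325 = 7696.0 km = 7.6960×10⁶ m.
r_a = 6371 + 34590 = 40961 km = 4.0961×10⁷ m.
r = 6371 + 23860 = 30231 km = 3.023×10⁷ m.
Semi-major axis a = (r_p + r_a)/2 = 24328 km = 2.433×10⁷ m.
Vis-viva: v² = μ(2/r − 1/a) = 3.986×10¹⁴ × (6.616×10⁻⁸ − 4.110×10⁻⁸) = 9.986×10⁶ m²/s².
v = 3160 m/s = 3.160 km/s.

v ≈ 3.16 km/s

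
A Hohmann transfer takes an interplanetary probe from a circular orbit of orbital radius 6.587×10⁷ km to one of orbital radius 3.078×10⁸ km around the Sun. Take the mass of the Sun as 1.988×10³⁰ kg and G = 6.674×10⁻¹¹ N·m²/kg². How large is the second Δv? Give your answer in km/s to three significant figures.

Δv ≈ 8.43 km/s

μ = GM = 6.674×10⁻¹¹ × 1.988×10³⁰ = 1.327×10²⁰ m³/s².
r₁ = 6.587×10⁷ km = 6.587×10¹⁰ m.
r₂ = 3.078×10⁸ km = 3.078×10¹¹ m.
Transfer ellipse a_t = (r₁ + r₂)/2 = 1.868×10¹¹ m.
At r₁: circular v_c1 = √(μ/r₁) = 44880 m/s; transfer-perihelion v_p = √[μ(2/r₁ − 1/a_t)] = 57610 m/s.
At r₂: circular v_c2 = √(μ/r₂) = 20760 m/s; transfer-aphelion v_a = √[μ(2/r₂ − 1/a_t)] = 12330 m/s.
Δv₂ = v_c2 − v_a = 8434 m/s.
= 8.434 km/s.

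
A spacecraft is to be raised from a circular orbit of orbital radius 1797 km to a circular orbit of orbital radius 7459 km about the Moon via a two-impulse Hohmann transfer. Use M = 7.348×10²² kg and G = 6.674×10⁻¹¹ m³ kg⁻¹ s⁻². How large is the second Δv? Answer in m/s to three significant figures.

μ = GM = 6.674×10⁻¹¹ × 7.348×10²² = 4.904×10¹² m³/s².
r₁ = 1797 km = 1.797×10⁶ m.
r₂ = 7459 km = 7.459×10⁶ m.
Transfer ellipse a_t = (r₁ + r₂)/2 = 4.628×10⁶ m.
At r₁: circular v_c1 = √(μ/r₁) = 1652 m/s; transfer-perilune v_p = √[μ(2/r₁ − 1/a_t)] = 2097 m/s.
At r₂: circular v_c2 = √(μ/r₂) = 810.8 m/s; transfer-apolune v_a = √[μ(2/r₂ − 1/a_t)] = 505.3 m/s.
Δv₂ = v_c2 − v_a = 305.6 m/s.

Δv ≈ 306 m/s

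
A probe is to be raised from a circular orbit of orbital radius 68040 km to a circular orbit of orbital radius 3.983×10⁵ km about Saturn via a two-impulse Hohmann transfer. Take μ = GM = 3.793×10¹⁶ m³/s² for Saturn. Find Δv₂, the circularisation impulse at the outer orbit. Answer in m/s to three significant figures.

r₁ = 68040 km = 6.804×10⁷ m.
r₂ = 3.983×10⁵ km = 3.983×10⁸ m.
Transfer ellipse a_t = (r₁ + r₂)/2 = 2.332×10⁸ m.
At r₁: circular v_c1 = √(μ/r₁) = 23610 m/s; transfer-perikrone v_p = √[μ(2/r₁ − 1/a_t)] = 30860 m/s.
At r₂: circular v_c2 = √(μ/r₂) = 9759 m/s; transfer-apokrone v_a = √[μ(2/r₂ − 1/a_t)] = 5271 m/s.
Δv₂ = v_c2 − v_a = 4487 m/s.

Δv ≈ 4490 m/s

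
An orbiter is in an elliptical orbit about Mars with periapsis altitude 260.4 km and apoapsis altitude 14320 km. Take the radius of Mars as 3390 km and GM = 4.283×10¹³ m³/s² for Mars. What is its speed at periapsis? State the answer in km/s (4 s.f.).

r_p = 3390 + 260.4 = 3650.4 km = 3.6504×10⁶ m.
r_a = 3390 + 14320 = 17710 km = 1.7710×10⁷ m.
Semi-major axis a = (r_p + r_a)/2 = 10680 km = 1.068×10⁷ m.
Vis-viva: v² = μ(2/r − 1/a) = 4.283×10¹³ × (5.479×10⁻⁷ − 9.363×10⁻⁸) = 1.946×10⁷ m²/s².
v = 4411 m/s = 4.411 km/s.

v ≈ 4.411 km/s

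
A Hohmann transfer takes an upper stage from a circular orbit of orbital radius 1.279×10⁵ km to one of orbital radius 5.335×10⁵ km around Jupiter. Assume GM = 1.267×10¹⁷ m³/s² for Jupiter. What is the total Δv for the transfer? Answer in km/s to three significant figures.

r₁ = 1.279×10⁵ km = 1.279×10⁸ m.
r₂ = 5.335×10⁵ km = 5.335×10⁸ m.
Transfer ellipse a_t = (r₁ + r₂)/2 = 3.307×10⁸ m.
At r₁: circular v_c1 = √(μ/r₁) = 31470 m/s; transfer-perijove v_p = √[μ(2/r₁ − 1/a_t)] = 39980 m/s.
Δv₁ = v_p − v_c1 = 8502 m/s.
At r₂: circular v_c2 = √(μ/r₂) = 15410 m/s; transfer-apojove v_a = √[μ(2/r₂ − 1/a_t)] = 9584 m/s.
Δv₂ = v_c2 − v_a = 5827 m/s.
Total Δv = Δv₁ + Δv₂ = 14330 m/s = 14.33 km/s.

Δv_total ≈ 14.3 km/s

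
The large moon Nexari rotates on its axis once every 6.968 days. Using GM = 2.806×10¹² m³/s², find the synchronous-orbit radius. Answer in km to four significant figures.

r_sync ≈ 29530 km

T = 6.968 days = 6.020×10⁵ s.
A synchronous orbit has period T, so by Kepler's third law a = (μT²/4π²)^(1/3).
μT²/4π² = 2.806×10¹² × (6.020×10⁵)² / 39.48 = 2.576×10²² m³.
a = 2.953×10⁷ m = 29534 km.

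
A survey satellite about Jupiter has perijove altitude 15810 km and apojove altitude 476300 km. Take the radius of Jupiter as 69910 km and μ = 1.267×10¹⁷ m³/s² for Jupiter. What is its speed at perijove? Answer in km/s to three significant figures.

v ≈ 50.5 km/s

r_p = 69910 + 15810 = 85720 km = 8.5720×10⁷ m.
r_a = 69910 + 476300 = 546210 km = 5.4621×10⁸ m.
Semi-major axis a = (r_p + r_a)/2 = 3.1596×10⁵ km = 3.160×10⁸ m.
Vis-viva: v² = μ(2/r − 1/a) = 1.267×10¹⁷ × (2.333×10⁻⁸ − 3.165×10⁻⁹) = 2.555×10⁹ m²/s².
v = 50550 m/s = 50.55 km/s.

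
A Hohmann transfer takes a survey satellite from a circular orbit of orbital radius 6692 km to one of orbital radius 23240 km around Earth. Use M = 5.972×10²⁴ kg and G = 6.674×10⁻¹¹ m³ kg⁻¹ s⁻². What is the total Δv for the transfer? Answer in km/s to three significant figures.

Δv_total ≈ 3.27 km/s

μ = GM = 6.674×10⁻¹¹ × 5.972×10²⁴ = 3.986×10¹⁴ m³/s².
r₁ = 6692 km = 6.692×10⁶ m.
r₂ = 23240 km = 2.324×10⁷ m.
Transfer ellipse a_t = (r₁ + r₂)/2 = 1.497×10⁷ m.
At r₁: circular v_c1 = √(μ/r₁) = 7717 m/s; transfer-perigee v_p = √[μ(2/r₁ − 1/a_t)] = 9617 m/s.
Δv₁ = v_p − v_c1 = 1900 m/s.
At r₂: circular v_c2 = √(μ/r₂) = 4141 m/s; transfer-apogee v_a = √[μ(2/r₂ − 1/a_t)] = 2769 m/s.
Δv₂ = v_c2 − v_a = 1372 m/s.
Total Δv = Δv₁ + Δv₂ = 3272 m/s = 3.272 km/s.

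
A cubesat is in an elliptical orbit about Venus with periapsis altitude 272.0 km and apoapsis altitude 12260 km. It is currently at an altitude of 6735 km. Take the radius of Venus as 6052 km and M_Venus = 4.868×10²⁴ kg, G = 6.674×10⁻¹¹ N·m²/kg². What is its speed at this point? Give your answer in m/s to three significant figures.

μ = GM = 6.674×10⁻¹¹ × 4.868×10²⁴ = 3.249×10¹⁴ m³/s².
r_p = 6052 + 272.0 = 6324.0 km = 6.3240×10⁶ m.
r_a = 6052 + 12260 = 18312 km = 1.8312×10⁷ m.
r = 6052 + 6735 = 12787 km = 1.279×10⁷ m.
Semi-major axis a = (r_p + r_a)/2 = 12318 km = 1.232×10⁷ m.
Vis-viva: v² = μ(2/r − 1/a) = 3.249×10¹⁴ × (1.564×10⁻⁷ − 8.118×10⁻⁸) = 2.444×10⁷ m²/s².
v = 4944 m/s.

v ≈ 4940 m/s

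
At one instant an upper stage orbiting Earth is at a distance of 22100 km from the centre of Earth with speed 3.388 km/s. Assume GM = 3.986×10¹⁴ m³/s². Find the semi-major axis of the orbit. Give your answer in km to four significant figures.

a ≈ 16210 km

r = 2.210×10⁷ m.
Specific orbital energy ε = v²/2 − μ/r = (3388)²/2 − 3.986×10¹⁴/2.210×10⁷ = -1.230×10⁷ J/kg.
Since ε = −μ/(2a), a = −μ/(2ε) = 1.621×10⁷ m = 16207 km.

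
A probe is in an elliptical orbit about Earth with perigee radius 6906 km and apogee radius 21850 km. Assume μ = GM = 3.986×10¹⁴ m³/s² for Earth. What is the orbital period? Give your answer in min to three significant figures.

Semi-major axis a = (r_p + r_a)/2 = (6906.0 + 21850)/2 = 14378 km = 1.438×10⁷ m.
By Kepler's third law T = 2π√(a³/μ) = 2π × 2.731×10³ = 1.716×10⁴ s.
= 286.0 min.

T ≈ 286 min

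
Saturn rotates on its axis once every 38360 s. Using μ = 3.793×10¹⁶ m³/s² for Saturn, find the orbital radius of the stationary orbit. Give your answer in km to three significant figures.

A synchronous orbit has period T, so by Kepler's third law a = (μT²/4π²)^(1/3).
μT²/4π² = 3.793×10¹⁶ × (3.836×10⁴)² / 39.48 = 1.414×10²⁴ m³.
a = 1.122×10⁸ m = 1.1223×10⁵ km.

r_sync ≈ 1.12×10⁵ km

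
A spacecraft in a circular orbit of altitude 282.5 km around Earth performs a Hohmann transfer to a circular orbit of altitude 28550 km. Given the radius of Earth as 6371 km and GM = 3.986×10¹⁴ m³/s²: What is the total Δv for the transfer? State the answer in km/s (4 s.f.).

Δv_total ≈ 3.759 km/s

r₁ = 6371 + 282.5 = 6653.5 km = 6.6535×10⁶ m.
r₂ = 6371 + 28550 = 34921 km = 3.4921×10⁷ m.
Transfer ellipse a_t = (r₁ + r₂)/2 = 2.079×10⁷ m.
At r₁: circular v_c1 = √(μ/r₁) = 7740 m/s; transfer-perigee v_p = √[μ(2/r₁ − 1/a_t)] = 10030 m/s.
Δv₁ = v_p − v_c1 = 2292 m/s.
At r₂: circular v_c2 = √(μ/r₂) = 3379 m/s; transfer-apogee v_a = √[μ(2/r₂ − 1/a_t)] = 1911 m/s.
Δv₂ = v_c2 − v_a = 1467 m/s.
Total Δv = Δv₁ + Δv₂ = 3759 m/s = 3.759 km/s.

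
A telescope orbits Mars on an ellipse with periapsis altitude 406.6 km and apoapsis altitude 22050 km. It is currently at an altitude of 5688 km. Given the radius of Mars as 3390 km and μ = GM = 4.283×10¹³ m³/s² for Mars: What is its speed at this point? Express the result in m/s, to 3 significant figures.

r_p = 3390 + 406.6 = 3796.6 km = 3.7966×10⁶ m.
r_a = 3390 + 22050 = 25440 km = 2.5440×10⁷ m.
r = 3390 + 5688 = 9078.0 km = 9.078×10⁶ m.
Semi-major axis a = (r_p + r_a)/2 = 14618 km = 1.462×10⁷ m.
Vis-viva: v² = μ(2/r − 1/a) = 4.283×10¹³ × (2.203×10⁻⁷ − 6.841×10⁻⁸) = 6.506×10⁶ m²/s².
v = 2551 m/s.

v ≈ 2550 m/s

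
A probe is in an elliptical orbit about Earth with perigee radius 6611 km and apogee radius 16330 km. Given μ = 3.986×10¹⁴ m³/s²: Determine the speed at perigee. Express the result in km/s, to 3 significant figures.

v ≈ 9.26 km/s

Semi-major axis a = (r_p + r_a)/2 = 11470 km = 1.147×10⁷ m.
Vis-viva: v² = μ(2/r − 1/a) = 3.986×10¹⁴ × (3.025×10⁻⁷ − 8.718×10⁻⁸) = 8.584×10⁷ m²/s².
v = 9265 m/s = 9.265 km/s.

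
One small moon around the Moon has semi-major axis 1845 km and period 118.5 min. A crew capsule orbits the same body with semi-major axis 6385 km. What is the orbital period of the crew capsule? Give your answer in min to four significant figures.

Kepler's third law: T² ∝ a³, so T₂ = T₁ (a₂/a₁)^(3/2).
a₂/a₁ = 3.461, (a₂/a₁)^(3/2) = 6.438.
T₂ = 118.5 × 6.438 = 762.9 min.

T₂ ≈ 762.9 min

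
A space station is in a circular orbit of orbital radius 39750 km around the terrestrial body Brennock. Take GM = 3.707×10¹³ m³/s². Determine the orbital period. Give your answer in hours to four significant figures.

T ≈ 71.84 hours

r = 39750 km = 3.975×10⁷ m.
Kepler's third law: T = 2π√(r³/μ) = 2π√((3.975×10⁷)³ / 3.707×10¹³).
r³/μ = 1.694×10⁹ s², so T = 2π × 4.116×10⁴ = 2.586×10⁵ s.
Converting: 2.586×10⁵ s ÷ 3600 = 71.84 hours.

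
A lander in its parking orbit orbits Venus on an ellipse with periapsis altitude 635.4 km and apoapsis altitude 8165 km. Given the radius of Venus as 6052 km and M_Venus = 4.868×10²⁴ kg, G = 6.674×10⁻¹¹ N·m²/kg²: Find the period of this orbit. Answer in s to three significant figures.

μ = GM = 6.674×10⁻¹¹ × 4.868×10²⁴ = 3.249×10¹⁴ m³/s².
r_p = 6052 + 635.4 = 6687.4 km = 6.6874×10⁶ m.
r_a = 6052 + 8165 = 14217 km = 1.4217×10⁷ m.
Semi-major axis a = (r_p + r_a)/2 = (6687.4 + 14217)/2 = 10452 km = 1.045×10⁷ m.
By Kepler's third law T = 2π√(a³/μ) = 2π × 1.875×10³ = 1.178×10⁴ s.

T ≈ 11800 s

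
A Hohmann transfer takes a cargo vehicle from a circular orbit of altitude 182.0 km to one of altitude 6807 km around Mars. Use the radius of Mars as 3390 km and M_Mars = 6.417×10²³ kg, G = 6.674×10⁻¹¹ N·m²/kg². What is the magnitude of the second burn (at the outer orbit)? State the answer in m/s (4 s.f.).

Δv ≈ 573.2 m/s

μ = GM = 6.674×10⁻¹¹ × 6.417×10²³ = 4.283×10¹³ m³/s².
r₁ = 3390 + 182.0 = 3572.0 km = 3.5720×10⁶ m.
r₂ = 3390 + 6807 = 10197 km = 1.0197×10⁷ m.
Transfer ellipse a_t = (r₁ + r₂)/2 = 6.884×10⁶ m.
At r₁: circular v_c1 = √(μ/r₁) = 3463 m/s; transfer-periapsis v_p = √[μ(2/r₁ − 1/a_t)] = 4214 m/s.
At r₂: circular v_c2 = √(μ/r₂) = 2049 m/s; transfer-apoapsis v_a = √[μ(2/r₂ − 1/a_t)] = 1476 m/s.
Δv₂ = v_c2 − v_a = 573.2 m/s.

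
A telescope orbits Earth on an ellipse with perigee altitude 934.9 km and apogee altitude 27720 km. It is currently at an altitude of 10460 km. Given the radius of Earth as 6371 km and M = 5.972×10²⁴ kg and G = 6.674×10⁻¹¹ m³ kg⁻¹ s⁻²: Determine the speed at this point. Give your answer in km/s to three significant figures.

μ = GM = 6.674×10⁻¹¹ × 5.972×10²⁴ = 3.986×10¹⁴ m³/s².
r_p = 6371 + 934.9 = 7305.9 km = 7.3059×10⁶ m.
r_a = 6371 + 27720 = 34091 km = 3.4091×10⁷ m.
r = 6371 + 10460 = 16831 km = 1.683×10⁷ m.
Semi-major axis a = (r_p + r_a)/2 = 20698 km = 2.070×10⁷ m.
Vis-viva: v² = μ(2/r − 1/a) = 3.986×10¹⁴ × (1.188×10⁻⁷ − 4.831×10⁻⁸) = 2.811×10⁷ m²/s².
v = 5301 m/s = 5.301 km/s.

v ≈ 5.30 km/s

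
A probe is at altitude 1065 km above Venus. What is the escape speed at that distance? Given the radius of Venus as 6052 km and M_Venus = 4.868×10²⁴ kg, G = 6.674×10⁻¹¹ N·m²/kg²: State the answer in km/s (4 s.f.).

μ = GM = 6.674×10⁻¹¹ × 4.868×10²⁴ = 3.249×10¹⁴ m³/s².
r = 6052 + 1065 = 7117.0 km = 7.1170×10⁶ m.
Escape speed v_esc = √(2μ/r) = √(2 × 3.249×10¹⁴ / 7.117×10⁶) = √(9.130×10⁷) = 9555 m/s.
= 9.555 km/s.

v_esc ≈ 9.555 km/s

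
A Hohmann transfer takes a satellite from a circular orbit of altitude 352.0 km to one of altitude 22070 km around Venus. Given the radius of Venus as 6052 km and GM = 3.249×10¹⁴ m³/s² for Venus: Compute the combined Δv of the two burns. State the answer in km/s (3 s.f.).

r₁ = 6052 + 352.0 = 6404.0 km = 6.4040×10⁶ m.
r₂ = 6052 + 22070 = 28122 km = 2.8122×10⁷ m.
Transfer ellipse a_t = (r₁ + r₂)/2 = 1.726×10⁷ m.
At r₁: circular v_c1 = √(μ/r₁) = 7123 m/s; transfer-periapsis v_p = √[μ(2/r₁ − 1/a_t)] = 9091 m/s.
Δv₁ = v_p − v_c1 = 1968 m/s.
At r₂: circular v_c2 = √(μ/r₂) = 3399 m/s; transfer-apoapsis v_a = √[μ(2/r₂ − 1/a_t)] = 2070 m/s.
Δv₂ = v_c2 − v_a = 1329 m/s.
Total Δv = Δv₁ + Δv₂ = 3297 m/s = 3.297 km/s.

Δv_total ≈ 3.30 km/s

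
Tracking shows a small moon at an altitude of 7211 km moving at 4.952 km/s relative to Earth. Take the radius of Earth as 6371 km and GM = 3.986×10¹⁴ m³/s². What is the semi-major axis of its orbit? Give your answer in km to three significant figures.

r = 6371 + 7211 = 13582 km = 1.358×10⁷ m.
Vis-viva rearranged: 1/a = 2/r − v²/μ = 1.473×10⁻⁷ − 6.152×10⁻⁸ = 8.573×10⁻⁸ m⁻¹.
a = 1.166×10⁷ m = 11664 km.

a ≈ 11700 km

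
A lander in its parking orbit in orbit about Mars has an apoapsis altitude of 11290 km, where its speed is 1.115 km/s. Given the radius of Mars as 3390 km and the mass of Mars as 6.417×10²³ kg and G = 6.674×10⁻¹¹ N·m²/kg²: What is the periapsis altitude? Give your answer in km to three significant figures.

μ = GM = 6.674×10⁻¹¹ × 6.417×10²³ = 4.283×10¹³ m³/s².
r_a = 3390 + 11290 = 14680 km = 1.468×10⁷ m.
Specific energy ε = v²/2 − μ/r = -2.296×10⁶ J/kg, so a = −μ/(2ε) = 9.327×10⁶ m.
The apsides satisfy r_p + r_a = 2a, so the periapsis radius is 2a − r_a = 3.975×10⁶ m = 3974.8 km.
Periapsis altitude = 3974.8 − 3390 = 584.83 km.

periapsis altitude ≈ 585 km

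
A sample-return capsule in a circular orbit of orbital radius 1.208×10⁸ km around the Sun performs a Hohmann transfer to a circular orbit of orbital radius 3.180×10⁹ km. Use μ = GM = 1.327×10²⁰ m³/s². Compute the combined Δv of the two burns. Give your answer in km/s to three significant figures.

Δv_total ≈ 17.6 km/s

r₁ = 1.208×10⁸ km = 1.208×10¹¹ m.
r₂ = 3.180×10⁹ km = 3.180×10¹² m.
Transfer ellipse a_t = (r₁ + r₂)/2 = 1.650×10¹² m.
At r₁: circular v_c1 = √(μ/r₁) = 33140 m/s; transfer-perihelion v_p = √[μ(2/r₁ − 1/a_t)] = 46010 m/s.
Δv₁ = v_p − v_c1 = 12860 m/s.
At r₂: circular v_c2 = √(μ/r₂) = 6460 m/s; transfer-aphelion v_a = √[μ(2/r₂ − 1/a_t)] = 1748 m/s.
Δv₂ = v_c2 − v_a = 4712 m/s.
Total Δv = Δv₁ + Δv₂ = 17580 m/s = 17.58 km/s.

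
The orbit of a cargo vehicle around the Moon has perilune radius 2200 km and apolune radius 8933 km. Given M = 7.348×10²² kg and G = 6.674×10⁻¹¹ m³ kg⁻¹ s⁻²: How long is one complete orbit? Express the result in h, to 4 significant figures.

μ = GM = 6.674×10⁻¹¹ × 7.348×10²² = 4.904×10¹² m³/s².
Semi-major axis a = (r_p + r_a)/2 = (2200.0 + 8933.0)/2 = 5566.5 km = 5.566×10⁶ m.
By Kepler's third law T = 2π√(a³/μ) = 2π × 5.931×10³ = 3.726×10⁴ s.
= 10.35 h.

T ≈ 10.35 h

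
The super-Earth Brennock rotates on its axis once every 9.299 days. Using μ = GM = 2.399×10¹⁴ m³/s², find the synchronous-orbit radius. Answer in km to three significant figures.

T = 9.299 days = 8.034×10⁵ s.
A synchronous orbit has period T, so by Kepler's third law a = (μT²/4π²)^(1/3).
μT²/4π² = 2.399×10¹⁴ × (8.034×10⁵)² / 39.48 = 3.923×10²⁴ m³.
a = 1.577×10⁸ m = 1.5771×10⁵ km.

r_sync ≈ 1.58×10⁵ km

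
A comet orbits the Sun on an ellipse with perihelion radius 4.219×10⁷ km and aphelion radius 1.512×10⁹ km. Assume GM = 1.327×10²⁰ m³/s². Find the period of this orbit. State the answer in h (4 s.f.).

T ≈ 103800 h

Semi-major axis a = (r_p + r_a)/2 = (4.2190×10⁷ + 1.5120×10⁹)/2 = 7.7710×10⁸ km = 7.771×10¹¹ m.
By Kepler's third law T = 2π√(a³/μ) = 2π × 5.947×10⁷ = 3.736×10⁸ s.
= 1.038×10⁵ h.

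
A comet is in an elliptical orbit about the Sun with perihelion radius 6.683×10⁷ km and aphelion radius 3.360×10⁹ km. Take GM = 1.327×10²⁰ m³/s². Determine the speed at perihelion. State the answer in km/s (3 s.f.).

v ≈ 62.4 km/s

Semi-major axis a = (r_p + r_a)/2 = 1.7134×10⁹ km = 1.713×10¹² m.
Vis-viva: v² = μ(2/r − 1/a) = 1.327×10²⁰ × (2.993×10⁻¹¹ − 5.836×10⁻¹³) = 3.894×10⁹ m²/s².
v = 62400 m/s = 62.40 km/s.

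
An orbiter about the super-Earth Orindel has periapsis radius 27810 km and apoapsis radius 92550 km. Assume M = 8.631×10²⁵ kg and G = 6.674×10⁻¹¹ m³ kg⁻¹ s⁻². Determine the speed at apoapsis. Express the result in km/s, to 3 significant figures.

v ≈ 5.36 km/s

μ = GM = 6.674×10⁻¹¹ × 8.631×10²⁵ = 5.760×10¹⁵ m³/s².
Semi-major axis a = (r_p + r_a)/2 = 60180 km = 6.018×10⁷ m.
Vis-viva: v² = μ(2/r − 1/a) = 5.760×10¹⁵ × (2.161×10⁻⁸ − 1.662×10⁻⁸) = 2.876×10⁷ m²/s².
v = 5363 m/s = 5.363 km/s.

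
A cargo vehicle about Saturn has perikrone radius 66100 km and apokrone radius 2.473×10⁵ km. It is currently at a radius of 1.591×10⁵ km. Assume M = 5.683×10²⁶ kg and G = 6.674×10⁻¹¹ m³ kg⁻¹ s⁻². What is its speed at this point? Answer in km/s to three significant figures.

v ≈ 15.3 km/s

μ = GM = 6.674×10⁻¹¹ × 5.683×10²⁶ = 3.793×10¹⁶ m³/s².
Semi-major axis a = (r_p + r_a)/2 = 1.5670×10⁵ km = 1.567×10⁸ m.
Vis-viva: v² = μ(2/r − 1/a) = 3.793×10¹⁶ × (1.257×10⁻⁸ − 6.382×10⁻⁹) = 2.347×10⁸ m²/s².
v = 15320 m/s = 15.32 km/s.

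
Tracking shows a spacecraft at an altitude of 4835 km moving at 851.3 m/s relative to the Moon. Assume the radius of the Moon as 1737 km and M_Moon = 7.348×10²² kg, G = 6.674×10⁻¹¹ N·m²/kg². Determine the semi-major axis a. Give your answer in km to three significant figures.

a ≈ 6390 km

μ = GM = 6.674×10⁻¹¹ × 7.348×10²² = 4.904×10¹² m³/s².
r = 1737 + 4835 = 6572.0 km = 6.572×10⁶ m.
Specific orbital energy ε = v²/2 − μ/r = (851.3)²/2 − 4.904×10¹²/6.572×10⁶ = -3.838×10⁵ J/kg.
Since ε = −μ/(2a), a = −μ/(2ε) = 6.388×10⁶ m = 6388.0 km.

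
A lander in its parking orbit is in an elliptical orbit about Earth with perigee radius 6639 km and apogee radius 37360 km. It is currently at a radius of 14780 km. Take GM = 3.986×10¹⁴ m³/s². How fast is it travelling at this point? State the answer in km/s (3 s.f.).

v ≈ 5.98 km/s

Semi-major axis a = (r_p + r_a)/2 = 22000 km = 2.200×10⁷ m.
Vis-viva: v² = μ(2/r − 1/a) = 3.986×10¹⁴ × (1.353×10⁻⁷ − 4.546×10⁻⁸) = 3.582×10⁷ m²/s².
v = 5985 m/s = 5.985 km/s.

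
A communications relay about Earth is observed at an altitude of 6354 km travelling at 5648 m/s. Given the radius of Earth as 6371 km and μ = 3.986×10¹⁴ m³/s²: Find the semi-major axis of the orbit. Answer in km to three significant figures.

a ≈ 13000 km

r = 6371 + 6354 = 12725 km = 1.272×10⁷ m.
Specific orbital energy ε = v²/2 − μ/r = (5648)²/2 − 3.986×10¹⁴/1.272×10⁷ = -1.537×10⁷ J/kg.
Since ε = −μ/(2a), a = −μ/(2ε) = 1.296×10⁷ m = 12963 km.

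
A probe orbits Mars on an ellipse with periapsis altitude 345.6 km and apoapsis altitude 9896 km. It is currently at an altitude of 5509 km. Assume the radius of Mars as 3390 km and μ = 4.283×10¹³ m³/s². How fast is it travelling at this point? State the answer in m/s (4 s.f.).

v ≈ 2143 m/s

r_p = 3390 + 345.6 = 3735.6 km = 3.7356×10⁶ m.
r_a = 3390 + 9896 = 13286 km = 1.3286×10⁷ m.
r = 3390 + 5509 = 8899.0 km = 8.899×10⁶ m.
Semi-major axis a = (r_p + r_a)/2 = 8510.8 km = 8.511×10⁶ m.
Vis-viva: v² = μ(2/r − 1/a) = 4.283×10¹³ × (2.247×10⁻⁷ − 1.175×10⁻⁷) = 4.593×10⁶ m²/s².
v = 2143 m/s.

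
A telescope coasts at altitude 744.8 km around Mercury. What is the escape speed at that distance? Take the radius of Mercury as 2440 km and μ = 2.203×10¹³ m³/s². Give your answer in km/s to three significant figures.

r = 2440 + 744.8 = 3184.8 km = 3.1848×10⁶ m.
Escape speed v_esc = √(2μ/r) = √(2 × 2.203×10¹³ / 3.185×10⁶) = √(1.383×10⁷) = 3719 m/s.
= 3.719 km/s.

v_esc ≈ 3.72 km/s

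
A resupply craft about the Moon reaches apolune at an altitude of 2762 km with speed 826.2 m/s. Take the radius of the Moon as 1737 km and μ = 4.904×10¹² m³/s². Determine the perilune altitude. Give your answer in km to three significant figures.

r_a = 1737 + 2762 = 4499.0 km = 4.499×10⁶ m.
Specific energy ε = v²/2 − μ/r = -7.487×10⁵ J/kg, so a = −μ/(2ε) = 3.275×10⁶ m.
The apsides satisfy r_p + r_a = 2a, so the perilune radius is 2a − r_a = 2.051×10⁶ m = 2050.9 km.
Perilune altitude = 2050.9 − 1737 = 313.87 km.

perilune altitude ≈ 314 km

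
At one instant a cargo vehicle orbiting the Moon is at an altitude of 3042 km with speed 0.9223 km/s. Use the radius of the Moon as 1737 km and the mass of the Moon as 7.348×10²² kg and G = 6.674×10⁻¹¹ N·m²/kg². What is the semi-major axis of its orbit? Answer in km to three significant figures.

μ = GM = 6.674×10⁻¹¹ × 7.348×10²² = 4.904×10¹² m³/s².
r = 1737 + 3042 = 4779.0 km = 4.779×10⁶ m.
Specific orbital energy ε = v²/2 − μ/r = (922.3)²/2 − 4.904×10¹²/4.779×10⁶ = -6.008×10⁵ J/kg.
Since ε = −μ/(2a), a = −μ/(2ε) = 4.081×10⁶ m = 4080.9 km.

a ≈ 4080 km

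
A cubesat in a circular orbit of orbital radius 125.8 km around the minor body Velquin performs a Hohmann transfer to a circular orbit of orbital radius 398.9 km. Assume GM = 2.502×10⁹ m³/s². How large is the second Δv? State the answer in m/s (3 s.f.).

Δv ≈ 24.4 m/s

r₁ = 125.8 km = 1.258×10⁵ m.
r₂ = 398.9 km = 3.989×10⁵ m.
Transfer ellipse a_t = (r₁ + r₂)/2 = 2.624×10⁵ m.
At r₁: circular v_c1 = √(μ/r₁) = 141.0 m/s; transfer-periapsis v_p = √[μ(2/r₁ − 1/a_t)] = 173.9 m/s.
At r₂: circular v_c2 = √(μ/r₂) = 79.20 m/s; transfer-apoapsis v_a = √[μ(2/r₂ − 1/a_t)] = 54.84 m/s.
Δv₂ = v_c2 − v_a = 24.36 m/s.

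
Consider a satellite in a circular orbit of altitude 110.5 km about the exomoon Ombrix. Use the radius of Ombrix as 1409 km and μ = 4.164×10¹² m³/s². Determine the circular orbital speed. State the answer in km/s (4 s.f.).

v ≈ 1.655 km/s

r = 1409 + 110.5 = 1519.5 km = 1.5195×10⁶ m.
For a circular orbit v = √(μ/r) = √(4.164×10¹² / 1.520×10⁶) = √(2.740×10⁶) = 1655 m/s.
That is 1.655 km/s.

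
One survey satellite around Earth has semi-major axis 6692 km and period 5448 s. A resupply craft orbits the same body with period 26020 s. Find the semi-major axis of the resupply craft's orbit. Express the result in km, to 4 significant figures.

a₂ ≈ 18980 km

Kepler's third law: a³ ∝ T², so a₂ = a₁ (T₂/T₁)^(2/3).
T₂/T₁ = 4.776, (T₂/T₁)^(2/3) = 2.836.
a₂ = 6692 × 2.836 = 18980 km.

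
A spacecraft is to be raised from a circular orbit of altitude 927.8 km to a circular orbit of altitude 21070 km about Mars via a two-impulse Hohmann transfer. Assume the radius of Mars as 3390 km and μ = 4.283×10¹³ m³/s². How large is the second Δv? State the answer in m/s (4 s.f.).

Δv ≈ 598.4 m/s

r₁ = 3390 + 927.8 = 4317.8 km = 4.3178×10⁶ m.
r₂ = 3390 + 21070 = 24460 km = 2.4460×10⁷ m.
Transfer ellipse a_t = (r₁ + r₂)/2 = 1.439×10⁷ m.
At r₁: circular v_c1 = √(μ/r₁) = 3150 m/s; transfer-periapsis v_p = √[μ(2/r₁ − 1/a_t)] = 4106 m/s.
At r₂: circular v_c2 = √(μ/r₂) = 1323 m/s; transfer-apoapsis v_a = √[μ(2/r₂ − 1/a_t)] = 724.9 m/s.
Δv₂ = v_c2 − v_a = 598.4 m/s.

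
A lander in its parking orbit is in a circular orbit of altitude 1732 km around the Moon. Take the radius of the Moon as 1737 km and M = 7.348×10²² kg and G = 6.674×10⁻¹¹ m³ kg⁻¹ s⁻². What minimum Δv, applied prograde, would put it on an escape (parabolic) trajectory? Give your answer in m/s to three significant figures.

Δv ≈ 492 m/s

μ = GM = 6.674×10⁻¹¹ × 7.348×10²² = 4.904×10¹² m³/s².
r = 1737 + 1732 = 3469.0 km = 3.4690×10⁶ m.
Circular speed v_c = √(μ/r) = 1189 m/s.
Escape speed v_esc = √(2μ/r) = √2 × v_c = 1681 m/s.
Δv = v_esc − v_c = 492.5 m/s.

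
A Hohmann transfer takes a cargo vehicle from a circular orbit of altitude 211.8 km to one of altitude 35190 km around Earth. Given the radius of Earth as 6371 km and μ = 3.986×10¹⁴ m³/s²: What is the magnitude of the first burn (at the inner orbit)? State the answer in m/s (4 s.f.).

Δv ≈ 2443 m/s

r₁ = 6371 + 211.8 = 6582.8 km = 6.5828×10⁶ m.
r₂ = 6371 + 35190 = 41561 km = 4.1561×10⁷ m.
Transfer ellipse a_t = (r₁ + r₂)/2 = 2.407×10⁷ m.
At r₁: circular v_c1 = √(μ/r₁) = 7781 m/s; transfer-perigee v_p = √[μ(2/r₁ − 1/a_t)] = 10220 m/s.
Δv₁ = v_p − v_c1 = 2443 m/s.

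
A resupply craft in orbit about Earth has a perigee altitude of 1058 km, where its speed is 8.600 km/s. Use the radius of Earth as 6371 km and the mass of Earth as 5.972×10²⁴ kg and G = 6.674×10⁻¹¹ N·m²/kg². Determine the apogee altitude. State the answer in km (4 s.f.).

μ = GM = 6.674×10⁻¹¹ × 5.972×10²⁴ = 3.986×10¹⁴ m³/s².
r_p = 6371 + 1058 = 7429.0 km = 7.429×10⁶ m.
Specific energy ε = v²/2 − μ/r = -1.667×10⁷ J/kg, so a = −μ/(2ε) = 1.195×10⁷ m.
The apsides satisfy r_p + r_a = 2a, so the apogee radius is 2a − r_p = 1.648×10⁷ m = 16479 km.
Apogee altitude = 16479 − 6371 = 10108 km.

apogee altitude ≈ 10110 km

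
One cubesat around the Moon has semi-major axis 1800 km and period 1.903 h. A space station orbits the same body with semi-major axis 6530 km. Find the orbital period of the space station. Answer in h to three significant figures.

Kepler's third law: T² ∝ a³, so T₂ = T₁ (a₂/a₁)^(3/2).
a₂/a₁ = 3.628, (a₂/a₁)^(3/2) = 6.910.
T₂ = 1.903 × 6.910 = 13.15 h.

T₂ ≈ 13.1 h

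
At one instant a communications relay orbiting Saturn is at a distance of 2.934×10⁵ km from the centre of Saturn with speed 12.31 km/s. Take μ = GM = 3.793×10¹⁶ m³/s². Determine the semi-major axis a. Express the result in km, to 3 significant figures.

r = 2.934×10⁸ m.
Vis-viva rearranged: 1/a = 2/r − v²/μ = 6.817×10⁻⁹ − 3.995×10⁻⁹ = 2.821×10⁻⁹ m⁻¹.
a = 3.544×10⁸ m = 3.5442×10⁵ km.

a ≈ 3.54×10⁵ km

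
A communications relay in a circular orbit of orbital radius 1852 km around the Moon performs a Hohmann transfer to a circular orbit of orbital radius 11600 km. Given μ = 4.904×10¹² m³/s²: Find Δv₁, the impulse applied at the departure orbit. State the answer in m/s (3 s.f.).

Δv ≈ 510 m/s

r₁ = 1852 km = 1.852×10⁶ m.
r₂ = 11600 km = 1.160×10⁷ m.
Transfer ellipse a_t = (r₁ + r₂)/2 = 6.726×10⁶ m.
At r₁: circular v_c1 = √(μ/r₁) = 1627 m/s; transfer-perilune v_p = √[μ(2/r₁ − 1/a_t)] = 2137 m/s.
Δv₁ = v_p − v_c1 = 509.8 m/s.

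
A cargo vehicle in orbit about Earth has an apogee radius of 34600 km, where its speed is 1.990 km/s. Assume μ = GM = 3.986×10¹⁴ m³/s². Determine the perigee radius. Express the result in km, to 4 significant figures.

perigee radius ≈ 7181 km

r_a = 3.460×10⁷ m.
Specific energy ε = v²/2 − μ/r = -9.540×10⁶ J/kg, so a = −μ/(2ε) = 2.089×10⁷ m.
The apsides satisfy r_p + r_a = 2a, so the perigee radius is 2a − r_a = 7.181×10⁶ m = 7181.2 km.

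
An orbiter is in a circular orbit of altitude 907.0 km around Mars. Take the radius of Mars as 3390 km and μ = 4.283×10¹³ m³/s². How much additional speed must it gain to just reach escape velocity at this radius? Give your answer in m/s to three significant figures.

r = 3390 + 907.0 = 4297.0 km = 4.2970×10⁶ m.
Circular speed v_c = √(μ/r) = 3157 m/s.
Escape speed v_esc = √(2μ/r) = √2 × v_c = 4465 m/s.
Δv = v_esc − v_c = 1308 m/s.

Δv ≈ 1310 m/s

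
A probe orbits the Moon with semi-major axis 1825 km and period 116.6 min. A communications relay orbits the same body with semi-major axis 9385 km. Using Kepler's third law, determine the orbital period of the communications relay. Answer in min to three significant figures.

Kepler's third law: T² ∝ a³, so T₂ = T₁ (a₂/a₁)^(3/2).
a₂/a₁ = 5.142, (a₂/a₁)^(3/2) = 11.66.
T₂ = 116.6 × 11.66 = 1360 min.

T₂ ≈ 1360 min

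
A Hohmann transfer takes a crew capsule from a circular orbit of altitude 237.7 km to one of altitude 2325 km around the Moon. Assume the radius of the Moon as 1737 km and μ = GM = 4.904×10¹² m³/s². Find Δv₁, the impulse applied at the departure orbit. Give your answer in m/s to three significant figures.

r₁ = 1737 + 237.7 = 1974.7 km = 1.9747×10⁶ m.
r₂ = 1737 + 2325 = 4062.0 km = 4.0620×10⁶ m.
Transfer ellipse a_t = (r₁ + r₂)/2 = 3.018×10⁶ m.
At r₁: circular v_c1 = √(μ/r₁) = 1576 m/s; transfer-perilune v_p = √[μ(2/r₁ − 1/a_t)] = 1828 m/s.
Δv₁ = v_p − v_c1 = 252.3 m/s.

Δv ≈ 252 m/s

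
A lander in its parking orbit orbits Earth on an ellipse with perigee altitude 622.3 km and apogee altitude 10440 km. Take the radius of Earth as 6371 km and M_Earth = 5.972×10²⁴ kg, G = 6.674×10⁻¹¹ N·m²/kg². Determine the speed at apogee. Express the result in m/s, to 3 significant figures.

v ≈ 3730 m/s

μ = GM = 6.674×10⁻¹¹ × 5.972×10²⁴ = 3.986×10¹⁴ m³/s².
r_p = 6371 + 622.3 = 6993.3 km = 6.9933×10⁶ m.
r_a = 6371 + 10440 = 16811 km = 1.6811×10⁷ m.
Semi-major axis a = (r_p + r_a)/2 = 11902 km = 1.190×10⁷ m.
Vis-viva: v² = μ(2/r − 1/a) = 3.986×10¹⁴ × (1.190×10⁻⁷ − 8.402×10⁻⁸) = 1.393×10⁷ m²/s².
v = 3732 m/s.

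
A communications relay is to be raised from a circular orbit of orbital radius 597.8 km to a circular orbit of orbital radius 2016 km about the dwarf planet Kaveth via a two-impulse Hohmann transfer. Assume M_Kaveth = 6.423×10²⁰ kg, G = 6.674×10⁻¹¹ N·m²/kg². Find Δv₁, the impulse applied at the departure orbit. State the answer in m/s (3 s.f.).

Δv ≈ 64.8 m/s

μ = GM = 6.674×10⁻¹¹ × 6.423×10²⁰ = 4.287×10¹⁰ m³/s².
r₁ = 597.8 km = 5.978×10⁵ m.
r₂ = 2016 km = 2.016×10⁶ m.
Transfer ellipse a_t = (r₁ + r₂)/2 = 1.307×10⁶ m.
At r₁: circular v_c1 = √(μ/r₁) = 267.8 m/s; transfer-periapsis v_p = √[μ(2/r₁ − 1/a_t)] = 332.6 m/s.
Δv₁ = v_p − v_c1 = 64.81 m/s.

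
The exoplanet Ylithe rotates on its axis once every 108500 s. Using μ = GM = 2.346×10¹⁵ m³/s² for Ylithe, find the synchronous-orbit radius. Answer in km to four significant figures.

A synchronous orbit has period T, so by Kepler's third law a = (μT²/4π²)^(1/3).
μT²/4π² = 2.346×10¹⁵ × (1.085×10⁵)² / 39.48 = 6.996×10²³ m³.
a = 8.877×10⁷ m = 88772 km.

r_sync ≈ 88770 km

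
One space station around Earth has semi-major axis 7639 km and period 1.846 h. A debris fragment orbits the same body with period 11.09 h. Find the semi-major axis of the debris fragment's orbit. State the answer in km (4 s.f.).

a₂ ≈ 25240 km

Kepler's third law: a³ ∝ T², so a₂ = a₁ (T₂/T₁)^(2/3).
T₂/T₁ = 6.008, (T₂/T₁)^(2/3) = 3.305.
a₂ = 7639 × 3.305 = 25240 km.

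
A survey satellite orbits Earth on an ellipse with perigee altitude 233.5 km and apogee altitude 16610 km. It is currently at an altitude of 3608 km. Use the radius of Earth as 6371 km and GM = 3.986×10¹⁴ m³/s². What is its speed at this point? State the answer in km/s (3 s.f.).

r_p = 6371 + 233.5 = 6604.5 km = 6.6045×10⁶ m.
r_a = 6371 + 16610 = 22981 km = 2.2981×10⁷ m.
r = 6371 + 3608 = 9979.0 km = 9.979×10⁶ m.
Semi-major axis a = (r_p + r_a)/2 = 14793 km = 1.479×10⁷ m.
Vis-viva: v² = μ(2/r − 1/a) = 3.986×10¹⁴ × (2.004×10⁻⁷ − 6.760×10⁻⁸) = 5.294×10⁷ m²/s².
v = 7276 m/s = 7.276 km/s.

v ≈ 7.28 km/s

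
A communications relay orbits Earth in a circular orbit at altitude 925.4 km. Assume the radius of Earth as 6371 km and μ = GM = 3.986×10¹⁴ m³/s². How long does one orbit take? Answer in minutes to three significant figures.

T ≈ 103 minutes

r = 6371 + 925.4 = 7296.4 km = 7.2964×10⁶ m.
Kepler's third law: T = 2π√(r³/μ) = 2π√((7.296×10⁶)³ / 3.986×10¹⁴).
r³/μ = 9.745×10⁵ s², so T = 2π × 9.872×10² = 6.203×10³ s.
Converting: 6.203×10³ s ÷ 60.00 = 103.4 minutes.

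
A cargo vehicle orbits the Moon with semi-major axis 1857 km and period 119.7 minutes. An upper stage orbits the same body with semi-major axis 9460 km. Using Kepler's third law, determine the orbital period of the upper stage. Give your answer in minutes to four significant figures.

Kepler's third law: T² ∝ a³, so T₂ = T₁ (a₂/a₁)^(3/2).
a₂/a₁ = 5.094, (a₂/a₁)^(3/2) = 11.50.
T₂ = 119.7 × 11.50 = 1376 minutes.

T₂ ≈ 1376 minutes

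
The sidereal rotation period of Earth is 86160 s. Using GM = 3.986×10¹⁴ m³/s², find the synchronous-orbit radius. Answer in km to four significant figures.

A synchronous orbit has period T, so by Kepler's third law a = (μT²/4π²)^(1/3).
μT²/4π² = 3.986×10¹⁴ × (8.616×10⁴)² / 39.48 = 7.495×10²² m³.
a = 4.216×10⁷ m = 42163 km.

r_sync ≈ 42160 km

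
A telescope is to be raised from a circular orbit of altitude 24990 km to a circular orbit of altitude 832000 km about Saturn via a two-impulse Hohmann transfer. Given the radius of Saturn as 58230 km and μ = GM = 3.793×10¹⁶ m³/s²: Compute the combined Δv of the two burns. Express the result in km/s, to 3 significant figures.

r₁ = 58230 + 24990 = 83220 km = 8.3220×10⁷ m.
r₂ = 58230 + 832000 = 890230 km = 8.9023×10⁸ m.
Transfer ellipse a_t = (r₁ + r₂)/2 = 4.867×10⁸ m.
At r₁: circular v_c1 = √(μ/r₁) = 21350 m/s; transfer-perikrone v_p = √[μ(2/r₁ − 1/a_t)] = 28870 m/s.
Δv₁ = v_p − v_c1 = 7524 m/s.
At r₂: circular v_c2 = √(μ/r₂) = 6527 m/s; transfer-apokrone v_a = √[μ(2/r₂ − 1/a_t)] = 2699 m/s.
Δv₂ = v_c2 − v_a = 3828 m/s.
Total Δv = Δv₁ + Δv₂ = 11350 m/s = 11.35 km/s.

Δv_total ≈ 11.4 km/s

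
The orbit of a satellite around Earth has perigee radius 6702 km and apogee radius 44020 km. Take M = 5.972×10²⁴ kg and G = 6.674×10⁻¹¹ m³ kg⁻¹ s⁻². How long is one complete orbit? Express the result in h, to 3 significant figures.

μ = GM = 6.674×10⁻¹¹ × 5.972×10²⁴ = 3.986×10¹⁴ m³/s².
Semi-major axis a = (r_p + r_a)/2 = (6702.0 + 44020)/2 = 25361 km = 2.536×10⁷ m.
By Kepler's third law T = 2π√(a³/μ) = 2π × 6.397×10³ = 4.020×10⁴ s.
= 11.17 h.

T ≈ 11.2 h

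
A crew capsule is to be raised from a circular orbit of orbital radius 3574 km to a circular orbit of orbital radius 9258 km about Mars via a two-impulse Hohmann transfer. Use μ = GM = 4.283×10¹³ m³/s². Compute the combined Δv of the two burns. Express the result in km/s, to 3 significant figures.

Δv_total ≈ 1.24 km/s

r₁ = 3574 km = 3.574×10⁶ m.
r₂ = 9258 km = 9.258×10⁶ m.
Transfer ellipse a_t = (r₁ + r₂)/2 = 6.416×10⁶ m.
At r₁: circular v_c1 = √(μ/r₁) = 3462 m/s; transfer-periapsis v_p = √[μ(2/r₁ − 1/a_t)] = 4158 m/s.
Δv₁ = v_p − v_c1 = 696.6 m/s.
At r₂: circular v_c2 = √(μ/r₂) = 2151 m/s; transfer-apoapsis v_a = √[μ(2/r₂ − 1/a_t)] = 1605 m/s.
Δv₂ = v_c2 − v_a = 545.6 m/s.
Total Δv = Δv₁ + Δv₂ = 1242 m/s = 1.242 km/s.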